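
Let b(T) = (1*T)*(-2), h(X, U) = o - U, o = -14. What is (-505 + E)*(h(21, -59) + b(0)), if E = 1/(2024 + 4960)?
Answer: -17634595/776 ≈ -22725.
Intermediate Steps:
h(X, U) = -14 - U
b(T) = -2*T (b(T) = T*(-2) = -2*T)
E = 1/6984 ≈ 0.00014318
(-505 + E)*(h(21, -59) + b(0)) = (-505 + 1/6984)*((-14 - 1*(-59)) - 2*0) = -3526919*((-14 + 59) + 0)/6984 = -3526919*(45 + 0)/6984 = -3526919/6984*45 = -17634595/776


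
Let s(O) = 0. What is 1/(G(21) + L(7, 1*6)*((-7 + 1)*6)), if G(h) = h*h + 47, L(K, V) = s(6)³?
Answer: 1/488 ≈ 0.0020492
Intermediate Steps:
L(K, V) = 0 (L(K, V) = 0³ = 0)
G(h) = 47 + h² (G(h) = h² + 47 = 47 + h²)
1/(G(21) + L(7, 1*6)*((-7 + 1)*6)) = 1/((47 + 21²) + 0*((-7 + 1)*6)) = 1/((47 + 441) + 0*(-6*6)) = 1/(488 + 0*(-36)) = 1/(488 + 0) = 1/488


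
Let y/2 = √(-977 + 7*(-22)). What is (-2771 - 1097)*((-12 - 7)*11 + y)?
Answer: 808412 - 7736*I*√1131 ≈ 8.0841e+5 - 2.6016e+5*I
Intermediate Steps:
y = 2*I*√1131 (y = 2*√(-977 + 7*(-22)) = 2*√(-977 - 154) = 2*√(-1131) = 2*(I*√1131) = 2*I*√1131 ≈ 67.261*I)
(-2771 - 1097)*((-12 - 7)*11 + y) = (-2771 - 1097)*((-12 - 7)*11 + 2*I*√1131) = -3868*(-19*11 + 2*I*√1131) = -3868*(-209 + 2*I*√1131) = 808412 - 7736*I*√1131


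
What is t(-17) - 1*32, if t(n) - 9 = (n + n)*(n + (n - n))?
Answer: 555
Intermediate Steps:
t(n) = 9 + 2*n**2 (t(n) = 9 + (n + n)*(n + (n - n)) = 9 + (2*n)*(n + 0) = 9 + (2*n)*n = 9 + 2*n**2)
t(-17) - 1*32 = (9 + 2*(-17)**2) - 1*32 = (9 + 2*289) - 32 = (9 + 578) - 32 = 587 - 32 = 555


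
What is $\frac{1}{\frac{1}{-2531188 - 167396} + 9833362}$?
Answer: $\frac{2698584}{26536153359407} \approx 1.0169 \cdot 10^{-7}$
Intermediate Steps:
$\frac{1}{\frac{1}{-2531188 - 167396} + 9833362} = \frac{1}{\frac{1}{-2698584} + 9833362} = \frac{1}{- \frac{1}{2698584} + 9833362} = \frac{1}{\frac{26536153359407}{2698584}} = \frac{2698584}{26536153359407}$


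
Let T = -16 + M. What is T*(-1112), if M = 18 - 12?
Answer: 11120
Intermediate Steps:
M = 6
T = -10 (T = -16 + 6 = -10)
T*(-1112) = -10*(-1112) = 11120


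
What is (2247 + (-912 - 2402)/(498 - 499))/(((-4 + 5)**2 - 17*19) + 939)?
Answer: 5561/617 ≈ 9.0130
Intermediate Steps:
(2247 + (-912 - 2402)/(498 - 499))/(((-4 + 5)**2 - 17*19) + 939) = (2247 - 3314/(-1))/((1**2 - 323) + 939) = (2247 - 3314*(-1))/((1 - 323) + 939) = (2247 + 3314)/(-322 + 939) = 5561/617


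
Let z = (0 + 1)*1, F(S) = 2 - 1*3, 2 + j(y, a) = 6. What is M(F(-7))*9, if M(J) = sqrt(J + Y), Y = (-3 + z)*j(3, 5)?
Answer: 27*I ≈ 27.0*I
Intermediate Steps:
j(y, a) = 4 (j(y, a) = -2 + 6 = 4)
F(S) = -1 (F(S) = 2 - 3 = -1)
z = 1 (z = 1*1 = 1)
Y = -8 (Y = (-3 + 1)*4 = -2*4 = -8)
M(J) = sqrt(-8 + J) (M(J) = sqrt(J - 8) = sqrt(-8 + J))
M(F(-7))*9 = sqrt(-8 - 1)*9 = sqrt(-9)*9 = (3*I)*9 = 27*I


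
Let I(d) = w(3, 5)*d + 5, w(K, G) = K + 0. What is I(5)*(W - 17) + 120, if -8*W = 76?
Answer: -410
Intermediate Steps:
W = -19/2 (W = -1/8*76 = -19/2 ≈ -9.5000)
w(K, G) = K
I(d) = 5 + 3*d (I(d) = 3*d + 5 = 5 + 3*d)
I(5)*(W - 17) + 120 = (5 + 3*5)*(-19/2 - 17) + 120 = (5 + 15)*(-53/2) + 120 = 20*(-53/2) + 120 = -530 + 120 = -410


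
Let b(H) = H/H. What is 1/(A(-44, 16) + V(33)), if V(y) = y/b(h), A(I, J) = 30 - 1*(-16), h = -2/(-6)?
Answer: 1/79 ≈ 0.012658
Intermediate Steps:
h = ⅓ (h = -2*(-⅙) = ⅓ ≈ 0.33333)
b(H) = 1
A(I, J) = 46 (A(I, J) = 30 + 16 = 46)
V(y) = y (V(y) = y/1 = y*1 = y)
1/(A(-44, 16) + V(33)) = 1/(46 + 33) = 1/79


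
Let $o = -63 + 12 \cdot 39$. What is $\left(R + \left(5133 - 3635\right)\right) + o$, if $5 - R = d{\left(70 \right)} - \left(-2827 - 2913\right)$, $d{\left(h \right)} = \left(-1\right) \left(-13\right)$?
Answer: $-3845$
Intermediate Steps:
$d{\left(h \right)} = 13$
$R = -5748$ ($R = 5 - \left(13 - \left(-2827 - 2913\right)\right) = 5 - \left(13 - -5740\right) = 5 - \left(13 + 5740\right) = 5 - 5753 = -5748$)
$o = 405$ ($o = -63 + 468 = 405$)
$\left(R + \left(5133 - 3635\right)\right) + o = \left(-5748 + \left(5133 - 3635\right)\right) + 405 = \left(-5748 + 1498\right) + 405 = -4250 + 405 = -3845$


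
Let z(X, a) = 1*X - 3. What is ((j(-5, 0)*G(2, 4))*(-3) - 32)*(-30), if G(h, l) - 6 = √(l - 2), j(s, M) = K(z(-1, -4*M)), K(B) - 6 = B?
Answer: 2040 + 180*√2 ≈ 2294.6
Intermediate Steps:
z(X, a) = -3 + X (z(X, a) = X - 3 = -3 + X)
K(B) = 6 + B
j(s, M) = 2 (j(s, M) = 6 + (-3 - 1) = 6 - 4 = 2)
G(h, l) = 6 + √(-2 + l) (G(h, l) = 6 + √(l - 2) = 6 + √(-2 + l))
((j(-5, 0)*G(2, 4))*(-3) - 32)*(-30) = ((2*(6 + √(-2 + 4)))*(-3) - 32)*(-30) = ((2*(6 + √2))*(-3) - 32)*(-30) = ((12 + 2*√2)*(-3) - 32)*(-30) = ((-36 - 6*√2) - 32)*(-30) = (-68 - 6*√2)*(-30) = 2040 + 180*√2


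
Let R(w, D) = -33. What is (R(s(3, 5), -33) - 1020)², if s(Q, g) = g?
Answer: 1108809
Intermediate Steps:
(R(s(3, 5), -33) - 1020)² = (-33 - 1020)² = (-1053)² = 1108809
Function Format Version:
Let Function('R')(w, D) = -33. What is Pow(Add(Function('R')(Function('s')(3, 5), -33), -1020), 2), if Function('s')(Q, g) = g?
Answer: 1108809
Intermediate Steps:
Pow(Add(Function('R')(Function('s')(3, 5), -33), -1020), 2) = Pow(Add(-33, -1020), 2) = Pow(-1053, 2) = 1108809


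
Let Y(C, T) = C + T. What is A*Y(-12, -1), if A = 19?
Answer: -247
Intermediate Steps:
A*Y(-12, -1) = 19*(-12 - 1) = 19*(-13) = -247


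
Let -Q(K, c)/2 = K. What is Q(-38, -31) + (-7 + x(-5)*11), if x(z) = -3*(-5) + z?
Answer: 179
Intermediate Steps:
x(z) = 15 + z
Q(K, c) = -2*K
Q(-38, -31) + (-7 + x(-5)*11) = -2*(-38) + (-7 + (15 - 5)*11) = 76 + (-7 + 10*11) = 76 + (-7 + 110) = 76 + 103 = 179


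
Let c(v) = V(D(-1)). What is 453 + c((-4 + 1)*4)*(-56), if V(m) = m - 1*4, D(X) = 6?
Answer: 341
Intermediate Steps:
V(m) = -4 + m (V(m) = m - 4 = -4 + m)
c(v) = 2 (c(v) = -4 + 6 = 2)
453 + c((-4 + 1)*4)*(-56) = 453 + 2*(-56) = 453 - 112 = 341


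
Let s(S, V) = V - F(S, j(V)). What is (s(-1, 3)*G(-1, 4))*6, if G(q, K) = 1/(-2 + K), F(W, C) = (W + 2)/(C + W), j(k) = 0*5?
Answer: 12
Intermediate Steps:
j(k) = 0
F(W, C) = (2 + W)/(C + W)
s(S, V) = V - (2 + S)/S (s(S, V) = V - (2 + S)/(0 + S) = V - (2 + S)/S)
(s(-1, 3)*G(-1, 4))*6 = ((-1 + 3 - 2/(-1))/(-2 + 4))*6 = ((-1 + 3 - 2*(-1))/2)*6 = ((-1 + 3 + 2)*(½))*6 = (4*(½))*6 = 2*6 = 12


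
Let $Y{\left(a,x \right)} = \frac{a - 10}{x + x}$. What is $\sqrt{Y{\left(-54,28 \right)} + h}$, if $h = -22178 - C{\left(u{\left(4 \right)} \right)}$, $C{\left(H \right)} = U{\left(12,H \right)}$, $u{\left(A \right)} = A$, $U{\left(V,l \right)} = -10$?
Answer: $\frac{4 i \sqrt{67893}}{7} \approx 148.89 i$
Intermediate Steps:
$C{\left(H \right)} = -10$
$Y{\left(a,x \right)} = \frac{-10 + a}{2 x}$
$h = -22168$ ($h = -22178 - -10 = -22178 + 10 = -22168$)
$\sqrt{Y{\left(-54,28 \right)} + h} = \sqrt{\frac{-10 - 54}{2 \cdot 28} - 22168} = \sqrt{\frac{1}{2} \cdot \frac{1}{28} \left(-64\right) - 22168} = \sqrt{- \frac{8}{7} - 22168} = \sqrt{- \frac{155184}{7}} = \frac{4 i \sqrt{67893}}{7}$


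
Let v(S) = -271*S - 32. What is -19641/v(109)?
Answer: 6547/9857 ≈ 0.66420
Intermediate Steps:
v(S) = -32 - 271*S
-19641/v(109) = -19641/(-32 - 271*109) = -19641/(-32 - 29539) = -19641/(-29571) = -19641*(-1/29571) = 6547/9857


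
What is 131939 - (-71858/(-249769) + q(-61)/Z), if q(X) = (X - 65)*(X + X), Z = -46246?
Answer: 762001891712193/5775408587 ≈ 1.3194e+5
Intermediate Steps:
q(X) = 2*X*(-65 + X) (q(X) = (-65 + X)*(2*X) = 2*X*(-65 + X))
131939 - (-71858/(-249769) + q(-61)/Z) = 131939 - (-71858/(-249769) + (2*(-61)*(-65 - 61))/(-46246)) = 131939 - (-71858*(-1/249769) + (2*(-61)*(-126))*(-1/46246)) = 131939 - (71858/249769 + 15372*(-1/46246)) = 131939 - (71858/249769 - 7686/23123) = 131939 - 1*(-258152000/5775408587) = 131939 + 258152000/5775408587 = 762001891712193/5775408587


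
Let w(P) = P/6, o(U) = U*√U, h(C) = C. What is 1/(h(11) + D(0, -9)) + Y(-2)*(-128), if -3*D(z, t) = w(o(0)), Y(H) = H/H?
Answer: -1407/11 ≈ -127.91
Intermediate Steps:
o(U) = U^(3/2)
w(P) = P/6 (w(P) = P*(⅙) = P/6)
Y(H) = 1
D(z, t) = 0 (D(z, t) = -0^(3/2)/18 = -0/18 = -⅓*0 = 0)
1/(h(11) + D(0, -9)) + Y(-2)*(-128) = 1/(11 + 0) + 1*(-128) = 1/11 - 128 = -1407/11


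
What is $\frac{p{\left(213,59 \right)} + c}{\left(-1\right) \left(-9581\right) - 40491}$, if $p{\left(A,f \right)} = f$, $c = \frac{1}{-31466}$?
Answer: $- \frac{1856493}{972614060} \approx -0.0019088$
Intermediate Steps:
$c = - \frac{1}{31466} \approx -3.178 \cdot 10^{-5}$
$\frac{p{\left(213,59 \right)} + c}{\left(-1\right) \left(-9581\right) - 40491} = \frac{59 - \frac{1}{31466}}{\left(-1\right) \left(-9581\right) - 40491} = \frac{1856493}{31466 \left(9581 - 40491\right)} = \frac{1856493}{31466 \left(-30910\right)} = \frac{1856493}{31466} \left(- \frac{1}{30910}\right) = - \frac{1856493}{972614060}$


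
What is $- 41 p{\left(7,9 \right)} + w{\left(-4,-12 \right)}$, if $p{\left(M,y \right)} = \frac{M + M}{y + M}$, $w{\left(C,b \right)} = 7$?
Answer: $- \frac{231}{8} \approx -28.875$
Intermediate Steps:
$p{\left(M,y \right)} = \frac{2 M}{M + y}$
$- 41 p{\left(7,9 \right)} + w{\left(-4,-12 \right)} = - 41 \cdot 2 \cdot 7 \frac{1}{7 + 9} + 7 = - 41 \cdot 2 \cdot 7 \cdot \frac{1}{16} + 7 = \left(-41\right) \frac{7}{8} + 7 = - \frac{287}{8} + 7 = - \frac{231}{8}$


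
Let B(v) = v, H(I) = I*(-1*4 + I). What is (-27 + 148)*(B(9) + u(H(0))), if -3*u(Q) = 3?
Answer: 968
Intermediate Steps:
H(I) = I*(-4 + I)
u(Q) = -1 (u(Q) = -⅓*3 = -1)
(-27 + 148)*(B(9) + u(H(0))) = (-27 + 148)*(9 - 1) = 121*8 = 968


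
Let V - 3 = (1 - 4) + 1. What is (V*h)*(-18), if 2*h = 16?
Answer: -144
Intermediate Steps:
h = 8 (h = (½)*16 = 8)
V = 1 (V = 3 + ((1 - 4) + 1) = 3 + (-3 + 1) = 3 - 2 = 1)
(V*h)*(-18) = (1*8)*(-18) = 8*(-18) = -144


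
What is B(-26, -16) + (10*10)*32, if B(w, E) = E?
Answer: 3184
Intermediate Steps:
B(-26, -16) + (10*10)*32 = -16 + (10*10)*32 = -16 + 100*32 = -16 + 3200 = 3184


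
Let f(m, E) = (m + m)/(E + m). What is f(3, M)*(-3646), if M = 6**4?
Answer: -7292/433 ≈ -16.841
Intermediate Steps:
M = 1296
f(m, E) = 2*m/(E + m) (f(m, E) = (2*m)/(E + m) = 2*m/(E + m))
f(3, M)*(-3646) = (2*3/(1296 + 3))*(-3646) = (2*3/1299)*(-3646) = (2*3*(1/1299))*(-3646) = (2/433)*(-3646) = -7292/433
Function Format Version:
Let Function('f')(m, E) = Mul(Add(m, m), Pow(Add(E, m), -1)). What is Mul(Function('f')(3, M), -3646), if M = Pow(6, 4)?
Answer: Rational(-7292, 433) ≈ -16.841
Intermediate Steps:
M = 1296
Function('f')(m, E) = Mul(2, m, Pow(Add(E, m), -1)) (Function('f')(m, E) = Mul(Mul(2, m), Pow(Add(E, m), -1)) = Mul(2, m, Pow(Add(E, m), -1)))
Mul(Function('f')(3, M), -3646) = Mul(Mul(2, 3, Pow(Add(1296, 3), -1)), -3646) = Mul(Mul(2, 3, Pow(1299, -1)), -3646) = Mul(Mul(2, 3, Rational(1, 1299)), -3646) = Mul(Rational(2, 433), -3646) = Rational(-7292, 433)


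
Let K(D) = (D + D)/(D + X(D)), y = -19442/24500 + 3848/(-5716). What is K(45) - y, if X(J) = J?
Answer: 43181059/17505250 ≈ 2.4667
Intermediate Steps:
y = -25675809/17505250 (y = -19442*1/24500 + 3848*(-1/5716) = -9721/12250 - 962/1429 = -25675809/17505250 ≈ -1.4667)
K(D) = 1 (K(D) = (D + D)/(D + D) = (2*D)/((2*D)) = (2*D)*(1/(2*D)) = 1)
K(45) - y = 1 - 1*(-25675809/17505250) = 1 + 25675809/17505250 = 43181059/17505250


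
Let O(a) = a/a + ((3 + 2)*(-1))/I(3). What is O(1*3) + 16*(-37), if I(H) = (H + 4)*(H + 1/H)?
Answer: -8277/14 ≈ -591.21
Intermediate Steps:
I(H) = (4 + H)*(H + 1/H)
O(a) = 11/14 (O(a) = a/a + ((3 + 2)*(-1))/(1 + 3² + 4*3 + 4/3) = 1 + (5*(-1))/(1 + 9 + 12 + 4*(⅓)) = 1 - 5/(1 + 9 + 12 + 4/3) = 1 - 5/70/3 = 1 - 5*3/70 = 1 - 3/14 = 11/14)
O(1*3) + 16*(-37) = 11/14 + 16*(-37) = 11/14 - 592 = -8277/14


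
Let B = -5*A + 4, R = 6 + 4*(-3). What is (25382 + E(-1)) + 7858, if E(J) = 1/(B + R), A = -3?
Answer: 432121/13 ≈ 33240.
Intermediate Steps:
R = -6 (R = 6 - 12 = -6)
B = 19 (B = -5*(-3) + 4 = 15 + 4 = 19)
E(J) = 1/13 (E(J) = 1/(19 - 6) = 1/13)
(25382 + E(-1)) + 7858 = (25382 + 1/13) + 7858 = 329967/13 + 7858 = 432121/13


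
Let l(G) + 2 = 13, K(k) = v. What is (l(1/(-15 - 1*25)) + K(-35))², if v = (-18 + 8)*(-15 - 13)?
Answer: 84681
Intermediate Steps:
v = 280 (v = -10*(-28) = 280)
K(k) = 280
l(G) = 11 (l(G) = -2 + 13 = 11)
(l(1/(-15 - 1*25)) + K(-35))² = (11 + 280)² = 291² = 84681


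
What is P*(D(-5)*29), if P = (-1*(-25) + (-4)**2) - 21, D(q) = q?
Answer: -2900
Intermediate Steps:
P = 20 (P = (25 + 16) - 21 = 41 - 21 = 20)
P*(D(-5)*29) = 20*(-5*29) = 20*(-145) = -2900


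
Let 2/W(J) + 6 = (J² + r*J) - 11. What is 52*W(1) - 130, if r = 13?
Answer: -494/3 ≈ -164.67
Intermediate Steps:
W(J) = 2/(-17 + J² + 13*J) (W(J) = 2/(-6 + ((J² + 13*J) - 11)) = 2/(-6 + (-11 + J² + 13*J)) = 2/(-17 + J² + 13*J))
52*W(1) - 130 = 52*(2/(-17 + 1² + 13*1)) - 130 = 52*(2/(-17 + 1 + 13)) - 130 = 52*(2/(-3)) - 130 = 52*(2*(-⅓)) - 130 = 52*(-⅔) - 130 = -104/3 - 130 = -494/3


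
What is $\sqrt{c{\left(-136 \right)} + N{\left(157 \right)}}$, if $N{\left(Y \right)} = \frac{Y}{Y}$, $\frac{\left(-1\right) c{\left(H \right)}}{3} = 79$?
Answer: $2 i \sqrt{59} \approx 15.362 i$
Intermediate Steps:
$c{\left(H \right)} = -237$ ($c{\left(H \right)} = \left(-3\right) 79 = -237$)
$N{\left(Y \right)} = 1$
$\sqrt{c{\left(-136 \right)} + N{\left(157 \right)}} = \sqrt{-237 + 1} = \sqrt{-236} = 2 i \sqrt{59}$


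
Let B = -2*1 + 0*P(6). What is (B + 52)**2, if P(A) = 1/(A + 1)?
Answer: 2500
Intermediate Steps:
P(A) = 1/(1 + A)
B = -2 (B = -2*1 + 0/(1 + 6) = -2 + 0/7 = -2 + 0*(1/7) = -2 + 0 = -2)
(B + 52)**2 = (-2 + 52)**2 = 50**2 = 2500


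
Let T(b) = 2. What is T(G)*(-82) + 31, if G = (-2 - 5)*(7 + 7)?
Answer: -133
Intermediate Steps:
G = -98 (G = -7*14 = -98)
T(G)*(-82) + 31 = 2*(-82) + 31 = -164 + 31 = -133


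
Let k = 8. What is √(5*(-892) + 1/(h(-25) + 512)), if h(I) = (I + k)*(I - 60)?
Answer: I*√17081124583/1957 ≈ 66.783*I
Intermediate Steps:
h(I) = (-60 + I)*(8 + I) (h(I) = (I + 8)*(I - 60) = (8 + I)*(-60 + I) = (-60 + I)*(8 + I))
√(5*(-892) + 1/(h(-25) + 512)) = √(5*(-892) + 1/((-480 + (-25)² - 52*(-25)) + 512)) = √(-4460 + 1/((-480 + 625 + 1300) + 512)) = √(-4460 + 1/(1445 + 512)) = √(-4460 + 1/1957) = √(-8728219/1957) = I*√17081124583/1957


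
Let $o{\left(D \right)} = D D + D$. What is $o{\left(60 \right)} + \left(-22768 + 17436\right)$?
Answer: $-1672$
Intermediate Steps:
$o{\left(D \right)} = D + D^{2}$ ($o{\left(D \right)} = D^{2} + D = D + D^{2}$)
$o{\left(60 \right)} + \left(-22768 + 17436\right) = 60 \left(1 + 60\right) + \left(-22768 + 17436\right) = 60 \cdot 61 - 5332 = 3660 - 5332 = -1672$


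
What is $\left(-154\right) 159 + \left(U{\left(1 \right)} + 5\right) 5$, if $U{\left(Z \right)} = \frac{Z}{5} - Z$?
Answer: $-24465$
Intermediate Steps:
$U{\left(Z \right)} = - \frac{4 Z}{5}$ ($U{\left(Z \right)} = Z \frac{1}{5} - Z = \frac{Z}{5} - Z = - \frac{4 Z}{5}$)
$\left(-154\right) 159 + \left(U{\left(1 \right)} + 5\right) 5 = \left(-154\right) 159 + \left(\left(- \frac{4}{5}\right) 1 + 5\right) 5 = -24486 + \left(- \frac{4}{5} + 5\right) 5 = -24486 + \frac{21}{5} \cdot 5 = -24486 + 21 = -24465$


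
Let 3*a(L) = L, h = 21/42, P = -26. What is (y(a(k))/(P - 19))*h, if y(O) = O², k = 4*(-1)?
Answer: -8/405 ≈ -0.019753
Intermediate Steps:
k = -4
h = ½ (h = 21*(1/42) = ½ ≈ 0.50000)
a(L) = L/3
(y(a(k))/(P - 19))*h = (((⅓)*(-4))²/(-26 - 19))*(½) = ((-4/3)²/(-45))*(½) = ((16/9)*(-1/45))*(½) = -16/405*½ = -8/405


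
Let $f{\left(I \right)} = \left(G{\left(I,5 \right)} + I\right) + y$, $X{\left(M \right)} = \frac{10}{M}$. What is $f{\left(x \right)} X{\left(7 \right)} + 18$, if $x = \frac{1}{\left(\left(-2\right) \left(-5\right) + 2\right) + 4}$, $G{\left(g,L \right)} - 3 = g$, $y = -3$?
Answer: $\frac{509}{28} \approx 18.179$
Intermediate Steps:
$G{\left(g,L \right)} = 3 + g$
$x = \frac{1}{16}$ ($x = \frac{1}{\left(10 + 2\right) + 4} = \frac{1}{12 + 4} = \frac{1}{16} \approx 0.0625$)
$f{\left(I \right)} = 2 I$ ($f{\left(I \right)} = \left(\left(3 + I\right) + I\right) - 3 = \left(3 + 2 I\right) - 3 = 2 I$)
$f{\left(x \right)} X{\left(7 \right)} + 18 = 2 \cdot \frac{1}{16} \cdot \frac{10}{7} + 18 = \frac{10 \cdot \frac{1}{7}}{8} + 18 = \frac{1}{8} \cdot \frac{10}{7} + 18 = \frac{5}{28} + 18 = \frac{509}{28}$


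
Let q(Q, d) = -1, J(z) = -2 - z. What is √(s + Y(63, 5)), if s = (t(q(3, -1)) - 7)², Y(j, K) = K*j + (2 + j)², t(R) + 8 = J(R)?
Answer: 2*√1199 ≈ 69.253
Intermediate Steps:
t(R) = -10 - R (t(R) = -8 + (-2 - R) = -10 - R)
Y(j, K) = (2 + j)² + K*j
s = 256 (s = ((-10 - 1*(-1)) - 7)² = ((-10 + 1) - 7)² = (-9 - 7)² = (-16)² = 256)
√(s + Y(63, 5)) = √(256 + ((2 + 63)² + 5*63)) = √(256 + (65² + 315)) = √(256 + (4225 + 315)) = √(256 + 4540) = √4796 = 2*√1199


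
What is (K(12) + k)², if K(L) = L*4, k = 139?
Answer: 34969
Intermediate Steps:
K(L) = 4*L
(K(12) + k)² = (4*12 + 139)² = (48 + 139)² = 187² = 34969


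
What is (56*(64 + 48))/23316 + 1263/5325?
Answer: 5237209/10346475 ≈ 0.50618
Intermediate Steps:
(56*(64 + 48))/23316 + 1263/5325 = (56*112)*(1/23316) + 1263*(1/5325) = 6272*(1/23316) + 421/1775 = 1568/5829 + 421/1775 = 5237209/10346475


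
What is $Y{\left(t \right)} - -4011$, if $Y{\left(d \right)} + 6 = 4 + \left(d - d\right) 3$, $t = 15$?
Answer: $4009$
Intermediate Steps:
$Y{\left(d \right)} = -2$ ($Y{\left(d \right)} = -6 + \left(4 + \left(d - d\right) 3\right) = -6 + \left(4 + 0 \cdot 3\right) = -6 + \left(4 + 0\right) = -6 + 4 = -2$)
$Y{\left(t \right)} - -4011 = -2 - -4011 = -2 + 4011 = 4009$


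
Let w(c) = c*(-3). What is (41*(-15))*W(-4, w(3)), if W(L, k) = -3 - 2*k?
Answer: -9225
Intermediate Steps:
w(c) = -3*c
(41*(-15))*W(-4, w(3)) = (41*(-15))*(-3 - (-6)*3) = -615*(-3 - 2*(-9)) = -615*(-3 + 18) = -615*15 = -9225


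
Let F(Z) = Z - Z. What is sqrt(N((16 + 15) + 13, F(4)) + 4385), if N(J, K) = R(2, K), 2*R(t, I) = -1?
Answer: sqrt(17538)/2 ≈ 66.216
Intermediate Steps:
R(t, I) = -1/2 (R(t, I) = (1/2)*(-1) = -1/2)
F(Z) = 0
N(J, K) = -1/2
sqrt(N((16 + 15) + 13, F(4)) + 4385) = sqrt(-1/2 + 4385) = sqrt(8769/2) = sqrt(17538)/2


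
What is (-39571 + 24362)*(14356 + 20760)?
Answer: -534079244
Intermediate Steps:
(-39571 + 24362)*(14356 + 20760) = -15209*35116 = -534079244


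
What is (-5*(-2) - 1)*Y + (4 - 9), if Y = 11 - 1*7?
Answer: 31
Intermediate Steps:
Y = 4 (Y = 11 - 7 = 4)
(-5*(-2) - 1)*Y + (4 - 9) = (-5*(-2) - 1)*4 + (4 - 9) = (10 - 1)*4 - 5 = 9*4 - 5 = 36 - 5 = 31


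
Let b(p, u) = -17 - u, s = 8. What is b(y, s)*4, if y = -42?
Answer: -100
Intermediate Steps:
b(y, s)*4 = (-17 - 1*8)*4 = (-17 - 8)*4 = -25*4 = -100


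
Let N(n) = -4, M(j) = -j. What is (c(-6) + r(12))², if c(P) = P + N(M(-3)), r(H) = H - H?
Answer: 100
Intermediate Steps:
r(H) = 0
c(P) = -4 + P (c(P) = P - 4 = -4 + P)
(c(-6) + r(12))² = ((-4 - 6) + 0)² = (-10 + 0)² = (-10)² = 100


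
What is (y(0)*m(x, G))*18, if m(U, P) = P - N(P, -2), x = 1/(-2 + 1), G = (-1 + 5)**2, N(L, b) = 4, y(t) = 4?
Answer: 864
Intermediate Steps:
G = 16 (G = 4**2 = 16)
x = -1 (x = 1/(-1) = -1)
m(U, P) = -4 + P (m(U, P) = P - 1*4 = P - 4 = -4 + P)
(y(0)*m(x, G))*18 = (4*(-4 + 16))*18 = (4*12)*18 = 48*18 = 864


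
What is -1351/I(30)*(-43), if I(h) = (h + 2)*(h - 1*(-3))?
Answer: 58093/1056 ≈ 55.012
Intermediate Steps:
I(h) = (2 + h)*(3 + h) (I(h) = (2 + h)*(h + 3) = (2 + h)*(3 + h))
-1351/I(30)*(-43) = -1351/(6 + 30² + 5*30)*(-43) = -1351/(6 + 900 + 150)*(-43) = -1351/1056*(-43) = 58093/1056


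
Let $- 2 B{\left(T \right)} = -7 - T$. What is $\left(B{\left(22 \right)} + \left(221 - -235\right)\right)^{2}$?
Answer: $\frac{885481}{4} \approx 2.2137 \cdot 10^{5}$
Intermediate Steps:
$B{\left(T \right)} = \frac{7}{2} + \frac{T}{2}$ ($B{\left(T \right)} = - \frac{-7 - T}{2} = \frac{7}{2} + \frac{T}{2}$)
$\left(B{\left(22 \right)} + \left(221 - -235\right)\right)^{2} = \left(\left(\frac{7}{2} + \frac{1}{2} \cdot 22\right) + \left(221 - -235\right)\right)^{2} = \left(\left(\frac{7}{2} + 11\right) + \left(221 + 235\right)\right)^{2} = \left(\frac{29}{2} + 456\right)^{2} = \left(\frac{941}{2}\right)^{2} = \frac{885481}{4}$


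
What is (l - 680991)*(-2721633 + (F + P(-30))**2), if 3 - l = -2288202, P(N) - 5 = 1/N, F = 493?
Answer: -596355677598751/150 ≈ -3.9757e+12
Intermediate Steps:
P(N) = 5 + 1/N
l = 2288205 (l = 3 - 1*(-2288202) = 3 + 2288202 = 2288205)
(l - 680991)*(-2721633 + (F + P(-30))**2) = (2288205 - 680991)*(-2721633 + (493 + (5 + 1/(-30)))**2) = 1607214*(-2721633 + (493 + (5 - 1/30))**2) = 1607214*(-2721633 + (493 + 149/30)**2) = 1607214*(-2721633 + (14939/30)**2) = 1607214*(-2721633 + 223173721/900) = 1607214*(-2226295979/900) = -596355677598751/150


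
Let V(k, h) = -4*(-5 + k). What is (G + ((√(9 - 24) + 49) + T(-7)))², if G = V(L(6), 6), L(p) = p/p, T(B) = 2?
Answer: (67 + I*√15)² ≈ 4474.0 + 518.98*I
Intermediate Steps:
L(p) = 1
V(k, h) = 20 - 4*k
G = 16 (G = 20 - 4*1 = 20 - 4 = 16)
(G + ((√(9 - 24) + 49) + T(-7)))² = (16 + ((√(9 - 24) + 49) + 2))² = (16 + ((√(-15) + 49) + 2))² = (16 + ((I*√15 + 49) + 2))² = (16 + ((49 + I*√15) + 2))² = (16 + (51 + I*√15))² = (67 + I*√15)²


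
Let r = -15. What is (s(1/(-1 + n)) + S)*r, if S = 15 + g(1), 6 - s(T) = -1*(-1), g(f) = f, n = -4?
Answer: -315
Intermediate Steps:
s(T) = 5 (s(T) = 6 - (-1)*(-1) = 6 - 1*1 = 6 - 1 = 5)
S = 16 (S = 15 + 1 = 16)
(s(1/(-1 + n)) + S)*r = (5 + 16)*(-15) = 21*(-15) = -315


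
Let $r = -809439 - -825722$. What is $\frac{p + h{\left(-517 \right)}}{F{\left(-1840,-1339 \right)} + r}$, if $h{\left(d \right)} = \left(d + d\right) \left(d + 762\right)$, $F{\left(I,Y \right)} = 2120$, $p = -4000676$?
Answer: $- \frac{4254006}{18403} \approx -231.16$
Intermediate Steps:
$r = 16283$ ($r = -809439 + 825722 = 16283$)
$h{\left(d \right)} = 2 d \left(762 + d\right)$
$\frac{p + h{\left(-517 \right)}}{F{\left(-1840,-1339 \right)} + r} = \frac{-4000676 + 2 \left(-517\right) \left(762 - 517\right)}{2120 + 16283} = \frac{-4000676 + 2 \left(-517\right) 245}{18403} = \left(-4000676 - 253330\right) \frac{1}{18403} = \left(-4254006\right) \frac{1}{18403} = - \frac{4254006}{18403}$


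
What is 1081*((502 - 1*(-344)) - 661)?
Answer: 199985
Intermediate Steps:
1081*((502 - 1*(-344)) - 661) = 1081*((502 + 344) - 661) = 1081*(846 - 661) = 1081*185 = 199985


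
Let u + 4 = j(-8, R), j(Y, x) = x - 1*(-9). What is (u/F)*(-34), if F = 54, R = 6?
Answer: -187/27 ≈ -6.9259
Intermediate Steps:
j(Y, x) = 9 + x (j(Y, x) = x + 9 = 9 + x)
u = 11 (u = -4 + (9 + 6) = -4 + 15 = 11)
(u/F)*(-34) = (11/54)*(-34) = -187/27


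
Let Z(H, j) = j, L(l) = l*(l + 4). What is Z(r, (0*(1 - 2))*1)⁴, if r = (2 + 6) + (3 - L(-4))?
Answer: 0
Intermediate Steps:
L(l) = l*(4 + l)
r = 11 (r = (2 + 6) + (3 - (-4)*(4 - 4)) = 8 + (3 - (-4)*0) = 8 + (3 - 1*0) = 8 + (3 + 0) = 8 + 3 = 11)
Z(r, (0*(1 - 2))*1)⁴ = ((0*(1 - 2))*1)⁴ = ((0*(-1))*1)⁴ = (0*1)⁴ = 0⁴ = 0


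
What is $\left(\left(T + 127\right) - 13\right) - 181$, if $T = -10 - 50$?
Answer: $-127$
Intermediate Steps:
$T = -60$ ($T = -10 - 50 = -60$)
$\left(\left(T + 127\right) - 13\right) - 181 = \left(\left(-60 + 127\right) - 13\right) - 181 = \left(67 - 13\right) - 181 = 54 - 181 = -127$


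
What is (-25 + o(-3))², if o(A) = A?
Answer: 784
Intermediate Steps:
(-25 + o(-3))² = (-25 - 3)² = (-28)² = 784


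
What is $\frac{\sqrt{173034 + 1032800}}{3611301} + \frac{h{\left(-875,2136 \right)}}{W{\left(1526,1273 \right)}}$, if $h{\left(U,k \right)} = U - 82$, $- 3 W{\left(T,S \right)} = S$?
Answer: $\frac{2871}{1273} + \frac{\sqrt{1205834}}{3611301} \approx 2.2556$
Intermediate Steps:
$W{\left(T,S \right)} = - \frac{S}{3}$
$h{\left(U,k \right)} = -82 + U$
$\frac{\sqrt{173034 + 1032800}}{3611301} + \frac{h{\left(-875,2136 \right)}}{W{\left(1526,1273 \right)}} = \frac{\sqrt{173034 + 1032800}}{3611301} + \frac{-82 - 875}{\left(- \frac{1}{3}\right) 1273} = \sqrt{1205834} \cdot \frac{1}{3611301} - \frac{957}{- \frac{1273}{3}} = \frac{\sqrt{1205834}}{3611301} - - \frac{2871}{1273} = \frac{\sqrt{1205834}}{3611301} + \frac{2871}{1273} = \frac{2871}{1273} + \frac{\sqrt{1205834}}{3611301}$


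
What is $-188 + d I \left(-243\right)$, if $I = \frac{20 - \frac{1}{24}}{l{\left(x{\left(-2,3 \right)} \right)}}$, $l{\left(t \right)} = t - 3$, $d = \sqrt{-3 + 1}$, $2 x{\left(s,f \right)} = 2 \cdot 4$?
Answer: $-188 - \frac{38799 i \sqrt{2}}{8} \approx -188.0 - 6858.8 i$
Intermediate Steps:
$x{\left(s,f \right)} = 4$ ($x{\left(s,f \right)} = \frac{2 \cdot 4}{2} = \frac{1}{2} \cdot 8 = 4$)
$d = i \sqrt{2}$ ($d = \sqrt{-2} = i \sqrt{2} \approx 1.4142 i$)
$l{\left(t \right)} = -3 + t$ ($l{\left(t \right)} = t - 3 = -3 + t$)
$I = \frac{479}{24}$ ($I = \frac{20 - \frac{1}{24}}{-3 + 4} = \frac{20 - \frac{1}{24}}{1} = \left(20 - \frac{1}{24}\right) 1 = \frac{479}{24} \cdot 1 = \frac{479}{24} \approx 19.958$)
$-188 + d I \left(-243\right) = -188 + i \sqrt{2} \cdot \frac{479}{24} \left(-243\right) = -188 + \frac{479 i \sqrt{2}}{24} \left(-243\right) = -188 - \frac{38799 i \sqrt{2}}{8}$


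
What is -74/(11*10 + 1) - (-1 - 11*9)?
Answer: 298/3 ≈ 99.333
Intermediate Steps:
-74/(11*10 + 1) - (-1 - 11*9) = -74/(110 + 1) - (-1 - 99) = -74/111 - 1*(-100) = -74*1/111 + 100 = -2/3 + 100 = 298/3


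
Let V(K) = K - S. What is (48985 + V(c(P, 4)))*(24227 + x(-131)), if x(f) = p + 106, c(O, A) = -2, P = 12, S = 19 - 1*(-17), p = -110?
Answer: 1185643181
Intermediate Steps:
S = 36 (S = 19 + 17 = 36)
V(K) = -36 + K (V(K) = K - 1*36 = K - 36 = -36 + K)
x(f) = -4 (x(f) = -110 + 106 = -4)
(48985 + V(c(P, 4)))*(24227 + x(-131)) = (48985 + (-36 - 2))*(24227 - 4) = (48985 - 38)*24223 = 48947*24223 = 1185643181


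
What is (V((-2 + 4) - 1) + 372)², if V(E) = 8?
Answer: 144400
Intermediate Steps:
(V((-2 + 4) - 1) + 372)² = (8 + 372)² = 380² = 144400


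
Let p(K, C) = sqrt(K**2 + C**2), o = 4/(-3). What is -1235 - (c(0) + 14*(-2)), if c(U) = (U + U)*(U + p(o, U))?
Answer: -1207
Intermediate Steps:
o = -4/3 (o = 4*(-1/3) = -4/3 ≈ -1.3333)
p(K, C) = sqrt(C**2 + K**2)
c(U) = 2*U*(U + sqrt(16/9 + U**2)) (c(U) = (U + U)*(U + sqrt(U**2 + (-4/3)**2)) = (2*U)*(U + sqrt(U**2 + 16/9)) = (2*U)*(U + sqrt(16/9 + U**2)) = 2*U*(U + sqrt(16/9 + U**2)))
-1235 - (c(0) + 14*(-2)) = -1235 - ((2/3)*0*(sqrt(16 + 9*0**2) + 3*0) + 14*(-2)) = -1235 - ((2/3)*0*(sqrt(16 + 9*0) + 0) - 28) = -1235 - ((2/3)*0*(sqrt(16 + 0) + 0) - 28) = -1235 - ((2/3)*0*(sqrt(16) + 0) - 28) = -1235 - ((2/3)*0*(4 + 0) - 28) = -1235 - ((2/3)*0*4 - 28) = -1235 - (0 - 28) = -1235 - 1*(-28) = -1235 + 28 = -1207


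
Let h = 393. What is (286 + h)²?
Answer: 461041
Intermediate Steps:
(286 + h)² = (286 + 393)² = 679² = 461041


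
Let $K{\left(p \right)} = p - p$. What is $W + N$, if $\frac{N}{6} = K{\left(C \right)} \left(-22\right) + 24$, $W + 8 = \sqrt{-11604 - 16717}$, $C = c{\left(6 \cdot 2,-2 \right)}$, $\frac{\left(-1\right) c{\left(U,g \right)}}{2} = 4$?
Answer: $136 + i \sqrt{28321} \approx 136.0 + 168.29 i$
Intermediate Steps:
$c{\left(U,g \right)} = -8$ ($c{\left(U,g \right)} = \left(-2\right) 4 = -8$)
$C = -8$
$K{\left(p \right)} = 0$
$W = -8 + i \sqrt{28321}$ ($W = -8 + \sqrt{-11604 - 16717} = -8 + \sqrt{-28321} = -8 + i \sqrt{28321} \approx -8.0 + 168.29 i$)
$N = 144$ ($N = 6 \left(0 \left(-22\right) + 24\right) = 6 \left(0 + 24\right) = 6 \cdot 24 = 144$)
$W + N = \left(-8 + i \sqrt{28321}\right) + 144 = 136 + i \sqrt{28321}$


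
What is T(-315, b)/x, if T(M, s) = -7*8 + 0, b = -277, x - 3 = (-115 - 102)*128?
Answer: 56/27773 ≈ 0.0020163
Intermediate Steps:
x = -27773 (x = 3 + (-115 - 102)*128 = 3 - 217*128 = 3 - 27776 = -27773)
T(M, s) = -56 (T(M, s) = -56 + 0 = -56)
T(-315, b)/x = -56/(-27773) = -56*(-1/27773) = 56/27773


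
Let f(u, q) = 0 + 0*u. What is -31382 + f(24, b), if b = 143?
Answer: -31382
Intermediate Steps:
f(u, q) = 0 (f(u, q) = 0 + 0 = 0)
-31382 + f(24, b) = -31382 + 0 = -31382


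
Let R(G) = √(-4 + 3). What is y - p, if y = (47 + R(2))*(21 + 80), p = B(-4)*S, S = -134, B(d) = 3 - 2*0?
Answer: 5149 + 101*I ≈ 5149.0 + 101.0*I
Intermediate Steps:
B(d) = 3 (B(d) = 3 + 0 = 3)
R(G) = I (R(G) = √(-1) = I)
p = -402 (p = 3*(-134) = -402)
y = 4747 + 101*I (y = (47 + I)*(21 + 80) = (47 + I)*101 = 4747 + 101*I ≈ 4747.0 + 101.0*I)
y - p = (4747 + 101*I) - 1*(-402) = (4747 + 101*I) + 402 = 5149 + 101*I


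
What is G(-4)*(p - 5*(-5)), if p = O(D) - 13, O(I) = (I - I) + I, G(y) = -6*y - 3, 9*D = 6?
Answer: 266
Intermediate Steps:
D = 2/3 (D = (1/9)*6 = 2/3 ≈ 0.66667)
G(y) = -3 - 6*y
O(I) = I (O(I) = 0 + I = I)
p = -37/3 (p = 2/3 - 13 = -37/3 ≈ -12.333)
G(-4)*(p - 5*(-5)) = (-3 - 6*(-4))*(-37/3 - 5*(-5)) = (-3 + 24)*(-37/3 + 25) = 21*(38/3) = 266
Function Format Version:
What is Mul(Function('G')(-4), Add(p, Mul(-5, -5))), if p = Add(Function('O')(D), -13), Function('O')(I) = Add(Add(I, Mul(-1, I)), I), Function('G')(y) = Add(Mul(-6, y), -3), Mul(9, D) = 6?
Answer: 266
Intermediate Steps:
D = Rational(2, 3) (D = Mul(Rational(1, 9), 6) = Rational(2, 3) ≈ 0.66667)
Function('G')(y) = Add(-3, Mul(-6, y))
Function('O')(I) = I (Function('O')(I) = Add(0, I) = I)
p = Rational(-37, 3) (p = Add(Rational(2, 3), -13) = Rational(-37, 3) ≈ -12.333)
Mul(Function('G')(-4), Add(p, Mul(-5, -5))) = Mul(Add(-3, Mul(-6, -4)), Add(Rational(-37, 3), Mul(-5, -5))) = Mul(Add(-3, 24), Add(Rational(-37, 3), 25)) = Mul(21, Rational(38, 3)) = 266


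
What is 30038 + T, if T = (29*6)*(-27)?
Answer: 25340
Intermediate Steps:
T = -4698 (T = 174*(-27) = -4698)
30038 + T = 30038 - 4698 = 25340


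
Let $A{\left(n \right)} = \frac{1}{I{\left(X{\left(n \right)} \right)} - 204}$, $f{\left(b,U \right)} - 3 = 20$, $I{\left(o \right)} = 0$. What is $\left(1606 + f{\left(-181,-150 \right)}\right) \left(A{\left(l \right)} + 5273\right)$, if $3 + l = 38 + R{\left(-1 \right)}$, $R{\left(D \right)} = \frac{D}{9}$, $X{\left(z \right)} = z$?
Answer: $\frac{584100213}{68} \approx 8.5897 \cdot 10^{6}$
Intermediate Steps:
$f{\left(b,U \right)} = 23$ ($f{\left(b,U \right)} = 3 + 20 = 23$)
$R{\left(D \right)} = \frac{D}{9}$ ($R{\left(D \right)} = D \frac{1}{9} = \frac{D}{9}$)
$l = \frac{314}{9}$ ($l = -3 + \left(38 + \frac{1}{9} \left(-1\right)\right) = -3 + \left(38 - \frac{1}{9}\right) = -3 + \frac{341}{9} = \frac{314}{9} \approx 34.889$)
$A{\left(n \right)} = - \frac{1}{204}$ ($A{\left(n \right)} = \frac{1}{0 - 204} = \frac{1}{-204} = - \frac{1}{204}$)
$\left(1606 + f{\left(-181,-150 \right)}\right) \left(A{\left(l \right)} + 5273\right) = \left(1606 + 23\right) \left(- \frac{1}{204} + 5273\right) = 1629 \cdot \frac{1075691}{204} = \frac{584100213}{68}$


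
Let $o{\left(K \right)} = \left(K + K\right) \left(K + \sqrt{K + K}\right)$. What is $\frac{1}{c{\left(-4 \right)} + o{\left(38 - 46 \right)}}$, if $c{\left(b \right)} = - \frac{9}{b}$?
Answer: $\frac{2084}{336977} + \frac{1024 i}{336977} \approx 0.0061844 + 0.0030388 i$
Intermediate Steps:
$o{\left(K \right)} = 2 K \left(K + \sqrt{2} \sqrt{K}\right)$ ($o{\left(K \right)} = 2 K \left(K + \sqrt{2 K}\right) = 2 K \left(K + \sqrt{2} \sqrt{K}\right)$)
$\frac{1}{c{\left(-4 \right)} + o{\left(38 - 46 \right)}} = \frac{1}{- \frac{9}{-4} + \left(2 \left(38 - 46\right)^{2} + 2 \sqrt{2} \left(38 - 46\right)^{\frac{3}{2}}\right)} = \frac{1}{\left(-9\right) \left(- \frac{1}{4}\right) + \left(2 \left(-8\right)^{2} + 2 \sqrt{2} \left(-8\right)^{\frac{3}{2}}\right)} = \frac{1}{\frac{9}{4} + \left(2 \cdot 64 + 2 \sqrt{2} \left(- 16 i \sqrt{2}\right)\right)} = \frac{1}{\frac{9}{4} + \left(128 - 64 i\right)} = \frac{1}{\frac{521}{4} - 64 i} = \frac{16 \left(\frac{521}{4} + 64 i\right)}{336977}$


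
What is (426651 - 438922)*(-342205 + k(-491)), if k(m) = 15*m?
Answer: 4289573470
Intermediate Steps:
(426651 - 438922)*(-342205 + k(-491)) = (426651 - 438922)*(-342205 + 15*(-491)) = -12271*(-342205 - 7365) = -12271*(-349570) = 4289573470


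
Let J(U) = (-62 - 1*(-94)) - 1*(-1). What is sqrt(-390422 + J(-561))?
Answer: I*sqrt(390389) ≈ 624.81*I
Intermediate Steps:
J(U) = 33 (J(U) = (-62 + 94) + 1 = 32 + 1 = 33)
sqrt(-390422 + J(-561)) = sqrt(-390422 + 33) = sqrt(-390389) = I*sqrt(390389)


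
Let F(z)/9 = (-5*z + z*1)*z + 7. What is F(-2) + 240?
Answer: 159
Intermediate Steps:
F(z) = 63 - 36*z² (F(z) = 9*((-5*z + z*1)*z + 7) = 9*((-5*z + z)*z + 7) = 9*((-4*z)*z + 7) = 9*(-4*z² + 7) = 9*(7 - 4*z²) = 63 - 36*z²)
F(-2) + 240 = (63 - 36*(-2)²) + 240 = (63 - 36*4) + 240 = (63 - 144) + 240 = -81 + 240 = 159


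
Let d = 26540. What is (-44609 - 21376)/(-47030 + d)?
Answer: 4399/1366 ≈ 3.2204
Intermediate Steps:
(-44609 - 21376)/(-47030 + d) = (-44609 - 21376)/(-47030 + 26540) = -65985/(-20490) = -65985*(-1/20490) = 4399/1366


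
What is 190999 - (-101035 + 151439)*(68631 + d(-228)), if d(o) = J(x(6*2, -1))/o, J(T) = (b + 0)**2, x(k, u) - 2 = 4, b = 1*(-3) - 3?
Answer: -65722481363/19 ≈ -3.4591e+9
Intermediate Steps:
b = -6 (b = -3 - 3 = -6)
x(k, u) = 6 (x(k, u) = 2 + 4 = 6)
J(T) = 36 (J(T) = (-6 + 0)**2 = (-6)**2 = 36)
d(o) = 36/o
190999 - (-101035 + 151439)*(68631 + d(-228)) = 190999 - (-101035 + 151439)*(68631 + 36/(-228)) = 190999 - 50404*(68631 + 36*(-1/228)) = 190999 - 50404*(68631 - 3/19) = 190999 - 50404*1303986/19 = 190999 - 1*65726110344/19 = 190999 - 65726110344/19 = -65722481363/19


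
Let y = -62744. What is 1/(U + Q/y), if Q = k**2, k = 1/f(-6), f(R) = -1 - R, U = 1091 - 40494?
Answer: -1568600/61807545801 ≈ -2.5379e-5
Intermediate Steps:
U = -39403
k = 1/5 (k = 1/(-1 - 1*(-6)) = 1/(-1 + 6) = 1/5 ≈ 0.20000)
Q = 1/25 (Q = (1/5)**2 = 1/25 ≈ 0.040000)
1/(U + Q/y) = 1/(-39403 + (1/25)/(-62744)) = 1/(-39403 + (1/25)*(-1/62744)) = 1/(-39403 - 1/1568600) = 1/(-61807545801/1568600) = -1568600/61807545801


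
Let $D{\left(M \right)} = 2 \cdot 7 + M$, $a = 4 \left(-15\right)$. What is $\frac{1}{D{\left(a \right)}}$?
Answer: $- \frac{1}{46} \approx -0.021739$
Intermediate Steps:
$a = -60$
$D{\left(M \right)} = 14 + M$
$\frac{1}{D{\left(a \right)}} = \frac{1}{14 - 60} = \frac{1}{-46} = - \frac{1}{46}$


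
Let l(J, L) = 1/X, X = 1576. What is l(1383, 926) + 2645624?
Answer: 4169503425/1576 ≈ 2.6456e+6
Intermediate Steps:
l(J, L) = 1/1576
l(1383, 926) + 2645624 = 1/1576 + 2645624 = 4169503425/1576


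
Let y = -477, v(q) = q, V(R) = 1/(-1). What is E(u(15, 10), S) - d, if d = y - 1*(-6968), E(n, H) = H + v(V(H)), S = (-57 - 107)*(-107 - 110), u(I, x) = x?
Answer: 29096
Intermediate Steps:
V(R) = -1
S = 35588 (S = -164*(-217) = 35588)
E(n, H) = -1 + H (E(n, H) = H - 1 = -1 + H)
d = 6491 (d = -477 - 1*(-6968) = -477 + 6968 = 6491)
E(u(15, 10), S) - d = (-1 + 35588) - 1*6491 = 35587 - 6491 = 29096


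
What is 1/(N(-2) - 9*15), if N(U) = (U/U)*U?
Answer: -1/137 ≈ -0.0072993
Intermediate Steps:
N(U) = U (N(U) = 1*U = U)
1/(N(-2) - 9*15) = 1/(-2 - 9*15) = 1/(-2 - 135) = 1/(-137) = -1/137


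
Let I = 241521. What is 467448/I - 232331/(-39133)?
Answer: 24801819345/3150480431 ≈ 7.8724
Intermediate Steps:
467448/I - 232331/(-39133) = 467448/241521 - 232331/(-39133) = 467448*(1/241521) - 232331*(-1/39133) = 155816/80507 + 232331/39133 = 24801819345/3150480431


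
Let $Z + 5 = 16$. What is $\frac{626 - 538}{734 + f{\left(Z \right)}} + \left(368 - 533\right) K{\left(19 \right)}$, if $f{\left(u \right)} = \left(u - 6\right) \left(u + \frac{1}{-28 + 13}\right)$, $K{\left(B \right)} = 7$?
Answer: $- \frac{1366233}{1183} \approx -1154.9$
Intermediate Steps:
$Z = 11$ ($Z = -5 + 16 = 11$)
$f{\left(u \right)} = \left(-6 + u\right) \left(- \frac{1}{15} + u\right)$ ($f{\left(u \right)} = \left(-6 + u\right) \left(u + \frac{1}{-15}\right) = \left(-6 + u\right) \left(u - \frac{1}{15}\right) = \left(-6 + u\right) \left(- \frac{1}{15} + u\right)$)
$\frac{626 - 538}{734 + f{\left(Z \right)}} + \left(368 - 533\right) K{\left(19 \right)} = \frac{626 - 538}{734 + \left(\frac{2}{5} + 11^{2} - \frac{1001}{15}\right)} + \left(368 - 533\right) 7 = \frac{88}{734 + \left(\frac{2}{5} + 121 - \frac{1001}{15}\right)} - 1155 = \frac{88}{734 + \frac{164}{3}} - 1155 = \frac{88}{\frac{2366}{3}} - 1155 = 88 \cdot \frac{3}{2366} - 1155 = \frac{132}{1183} - 1155 = - \frac{1366233}{1183}$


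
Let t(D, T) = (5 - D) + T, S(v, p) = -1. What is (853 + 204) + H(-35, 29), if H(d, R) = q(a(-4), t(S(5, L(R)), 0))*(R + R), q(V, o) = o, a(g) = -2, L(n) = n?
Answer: 1405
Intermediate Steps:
t(D, T) = 5 + T - D
H(d, R) = 12*R (H(d, R) = (5 + 0 - 1*(-1))*(R + R) = (5 + 0 + 1)*(2*R) = 6*(2*R) = 12*R)
(853 + 204) + H(-35, 29) = (853 + 204) + 12*29 = 1057 + 348 = 1405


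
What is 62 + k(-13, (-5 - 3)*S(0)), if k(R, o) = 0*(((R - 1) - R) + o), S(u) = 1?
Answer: 62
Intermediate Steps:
k(R, o) = 0 (k(R, o) = 0*(((-1 + R) - R) + o) = 0*(-1 + o) = 0)
62 + k(-13, (-5 - 3)*S(0)) = 62 + 0 = 62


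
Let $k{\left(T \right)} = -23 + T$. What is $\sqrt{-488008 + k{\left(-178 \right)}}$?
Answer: $i \sqrt{488209} \approx 698.72 i$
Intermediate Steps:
$\sqrt{-488008 + k{\left(-178 \right)}} = \sqrt{-488008 - 201} = \sqrt{-488209} = i \sqrt{488209}$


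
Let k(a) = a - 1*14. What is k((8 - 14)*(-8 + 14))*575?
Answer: -28750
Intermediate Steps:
k(a) = -14 + a (k(a) = a - 14 = -14 + a)
k((8 - 14)*(-8 + 14))*575 = (-14 + (8 - 14)*(-8 + 14))*575 = (-14 - 6*6)*575 = (-14 - 36)*575 = -50*575 = -28750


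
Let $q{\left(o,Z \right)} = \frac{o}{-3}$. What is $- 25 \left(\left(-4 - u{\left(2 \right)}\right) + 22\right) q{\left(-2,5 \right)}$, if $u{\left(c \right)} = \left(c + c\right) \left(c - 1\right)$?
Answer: $- \frac{700}{3} \approx -233.33$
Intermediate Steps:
$u{\left(c \right)} = 2 c \left(-1 + c\right)$
$q{\left(o,Z \right)} = - \frac{o}{3}$ ($q{\left(o,Z \right)} = o \left(- \frac{1}{3}\right) = - \frac{o}{3}$)
$- 25 \left(\left(-4 - u{\left(2 \right)}\right) + 22\right) q{\left(-2,5 \right)} = - 25 \left(\left(-4 - 2 \cdot 2 \left(-1 + 2\right)\right) + 22\right) \left(\left(- \frac{1}{3}\right) \left(-2\right)\right) = - 25 \left(\left(-4 - 2 \cdot 2 \cdot 1\right) + 22\right) \frac{2}{3} = - 25 \left(\left(-4 - 4\right) + 22\right) \frac{2}{3} = - 25 \left(-8 + 22\right) \frac{2}{3} = \left(-25\right) 14 \cdot \frac{2}{3} = \left(-350\right) \frac{2}{3} = - \frac{700}{3}$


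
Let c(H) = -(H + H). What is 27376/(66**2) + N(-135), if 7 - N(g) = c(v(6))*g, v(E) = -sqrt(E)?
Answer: 14467/1089 + 270*sqrt(6) ≈ 674.65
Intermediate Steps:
c(H) = -2*H
N(g) = 7 - 2*g*sqrt(6) (N(g) = 7 - (-(-2)*sqrt(6))*g = 7 - 2*sqrt(6)*g = 7 - 2*g*sqrt(6))
27376/(66**2) + N(-135) = 27376/(66**2) + (7 - 2*(-135)*sqrt(6)) = 27376/4356 + (7 + 270*sqrt(6)) = 27376*(1/4356) + (7 + 270*sqrt(6)) = 6844/1089 + (7 + 270*sqrt(6)) = 14467/1089 + 270*sqrt(6)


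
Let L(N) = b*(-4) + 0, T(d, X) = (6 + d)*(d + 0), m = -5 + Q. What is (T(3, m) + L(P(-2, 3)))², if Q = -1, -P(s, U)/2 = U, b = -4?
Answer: 1849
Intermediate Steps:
P(s, U) = -2*U
m = -6 (m = -5 - 1 = -6)
T(d, X) = d*(6 + d) (T(d, X) = (6 + d)*d = d*(6 + d))
L(N) = 16 (L(N) = -4*(-4) + 0 = 16 + 0 = 16)
(T(3, m) + L(P(-2, 3)))² = (3*(6 + 3) + 16)² = (3*9 + 16)² = (27 + 16)² = 43² = 1849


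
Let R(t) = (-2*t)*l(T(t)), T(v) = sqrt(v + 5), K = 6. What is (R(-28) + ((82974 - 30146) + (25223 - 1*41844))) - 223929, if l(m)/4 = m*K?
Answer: -187722 + 1344*I*sqrt(23) ≈ -1.8772e+5 + 6445.6*I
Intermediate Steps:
T(v) = sqrt(5 + v)
l(m) = 24*m (l(m) = 4*(m*6) = 4*(6*m) = 24*m)
R(t) = -48*t*sqrt(5 + t) (R(t) = (-2*t)*(24*sqrt(5 + t)) = -48*t*sqrt(5 + t))
(R(-28) + ((82974 - 30146) + (25223 - 1*41844))) - 223929 = (-48*(-28)*sqrt(5 - 28) + ((82974 - 30146) + (25223 - 1*41844))) - 223929 = (-48*(-28)*sqrt(-23) + (52828 + (25223 - 41844))) - 223929 = (-48*(-28)*I*sqrt(23) + (52828 - 16621)) - 223929 = (1344*I*sqrt(23) + 36207) - 223929 = (36207 + 1344*I*sqrt(23)) - 223929 = -187722 + 1344*I*sqrt(23)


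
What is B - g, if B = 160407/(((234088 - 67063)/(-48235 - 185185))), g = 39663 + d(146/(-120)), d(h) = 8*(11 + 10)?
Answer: -2939664981/11135 ≈ -2.6400e+5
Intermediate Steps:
d(h) = 168 (d(h) = 8*21 = 168)
g = 39831 (g = 39663 + 168 = 39831)
B = -2496146796/11135 (B = 160407/((167025/(-233420))) = 160407/((167025*(-1/233420))) = 160407/(-33405/46684) = 160407*(-46684/33405) = -2496146796/11135 ≈ -2.2417e+5)
B - g = -2496146796/11135 - 1*39831 = -2496146796/11135 - 39831 = -2939664981/11135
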